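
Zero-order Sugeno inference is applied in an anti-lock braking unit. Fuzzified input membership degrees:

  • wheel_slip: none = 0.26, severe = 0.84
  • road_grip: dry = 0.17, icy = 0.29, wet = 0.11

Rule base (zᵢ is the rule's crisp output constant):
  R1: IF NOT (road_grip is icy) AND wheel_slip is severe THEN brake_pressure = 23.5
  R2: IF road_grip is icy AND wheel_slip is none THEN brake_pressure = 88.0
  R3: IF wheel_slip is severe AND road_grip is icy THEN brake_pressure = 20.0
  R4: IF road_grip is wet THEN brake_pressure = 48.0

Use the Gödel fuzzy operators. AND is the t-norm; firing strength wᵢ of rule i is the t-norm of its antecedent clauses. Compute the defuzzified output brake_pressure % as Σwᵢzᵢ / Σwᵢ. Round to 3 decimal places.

R1 (z=23.5): ¬icy=1−0.29=0.71, severe=0.84; AND[min(a, b)] → w = 0.71
R2 (z=88.0): icy=0.29, none=0.26; AND[min(a, b)] → w = 0.26
R3 (z=20.0): severe=0.84, icy=0.29; AND[min(a, b)] → w = 0.29
R4 (z=48.0): wet=0.11 → w = 0.11
Weighted average = (0.71·23.5 + 0.26·88.0 + 0.29·20.0 + 0.11·48.0) / (0.71 + 0.26 + 0.29 + 0.11)
  = 50.6450 / 1.3700 = 36.967

36.967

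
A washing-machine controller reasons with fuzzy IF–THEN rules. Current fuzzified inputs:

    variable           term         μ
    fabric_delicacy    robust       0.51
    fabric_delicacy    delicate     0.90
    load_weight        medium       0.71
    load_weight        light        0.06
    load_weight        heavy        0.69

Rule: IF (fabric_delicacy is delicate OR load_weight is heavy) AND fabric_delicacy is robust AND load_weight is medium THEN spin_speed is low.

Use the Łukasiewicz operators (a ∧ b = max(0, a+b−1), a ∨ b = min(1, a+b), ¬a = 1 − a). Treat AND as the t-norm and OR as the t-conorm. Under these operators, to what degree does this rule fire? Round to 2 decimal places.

firing strength: (delicate=0.90 OR heavy=0.69) = 1.00; AND[max(0, a+b−1)] with robust=0.51, medium=0.71 → w = 0.22

0.22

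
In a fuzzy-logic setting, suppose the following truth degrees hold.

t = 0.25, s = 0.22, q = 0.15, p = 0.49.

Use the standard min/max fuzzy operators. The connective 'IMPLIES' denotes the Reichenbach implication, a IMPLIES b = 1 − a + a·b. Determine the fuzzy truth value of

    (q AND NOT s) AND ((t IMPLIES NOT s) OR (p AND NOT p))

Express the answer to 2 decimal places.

0.15

NOT s = 1 − 0.22 = 0.78
q AND NOT s = min(a, b) on (0.15, 0.78) = 0.15
NOT s = 1 − 0.22 = 0.78
t IMPLIES NOT s  [Reichenbach: 1 − a + a·b] with a=0.25, b=0.78 → 0.95
NOT p = 1 − 0.49 = 0.51
p AND NOT p = min(a, b) on (0.49, 0.51) = 0.49
(t IMPLIES NOT s) OR (p AND NOT p) = max(a, b) on (0.95, 0.49) = 0.95
(q AND NOT s) AND ((t IMPLIES NOT s) OR (p AND NOT p)) = min(a, b) on (0.15, 0.95) = 0.15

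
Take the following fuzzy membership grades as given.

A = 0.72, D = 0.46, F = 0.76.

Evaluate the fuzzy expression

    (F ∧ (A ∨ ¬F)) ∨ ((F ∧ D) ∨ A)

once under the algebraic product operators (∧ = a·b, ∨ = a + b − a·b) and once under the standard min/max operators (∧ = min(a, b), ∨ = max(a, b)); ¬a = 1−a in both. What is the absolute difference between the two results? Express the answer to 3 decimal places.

0.207

Under algebraic product:
  ¬F = 1 − 0.7600 = 0.2400
  A ∨ ¬F = a + b − a·b on (0.7200, 0.2400) = 0.7872
  F ∧ (A ∨ ¬F) = a·b on (0.7600, 0.7872) = 0.5983
  F ∧ D = a·b on (0.7600, 0.4600) = 0.3496
  (F ∧ D) ∨ A = a + b − a·b on (0.3496, 0.7200) = 0.8179
  (F ∧ (A ∨ ¬F)) ∨ ((F ∧ D) ∨ A) = a + b − a·b on (0.5983, 0.8179) = 0.9268
  → value = 0.9268
Under standard min/max:
  ¬F = 1 − 0.76 = 0.24
  A ∨ ¬F = max(a, b) on (0.72, 0.24) = 0.72
  F ∧ (A ∨ ¬F) = min(a, b) on (0.76, 0.72) = 0.72
  F ∧ D = min(a, b) on (0.76, 0.46) = 0.46
  (F ∧ D) ∨ A = max(a, b) on (0.46, 0.72) = 0.72
  (F ∧ (A ∨ ¬F)) ∨ ((F ∧ D) ∨ A) = max(a, b) on (0.72, 0.72) = 0.72
  → value = 0.7200
|0.9268 − 0.7200| = 0.207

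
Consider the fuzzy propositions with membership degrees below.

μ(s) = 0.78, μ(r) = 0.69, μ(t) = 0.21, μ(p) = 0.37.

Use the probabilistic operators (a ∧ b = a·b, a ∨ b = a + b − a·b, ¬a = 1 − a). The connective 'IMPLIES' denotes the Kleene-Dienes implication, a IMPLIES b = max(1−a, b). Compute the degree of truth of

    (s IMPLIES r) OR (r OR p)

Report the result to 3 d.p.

0.939

s IMPLIES r  [Kleene-Dienes: max(1−a, b)] with a=0.7800, b=0.6900 → 0.6900
r OR p = a + b − a·b on (0.6900, 0.3700) = 0.8047
(s IMPLIES r) OR (r OR p) = a + b − a·b on (0.6900, 0.8047) = 0.9395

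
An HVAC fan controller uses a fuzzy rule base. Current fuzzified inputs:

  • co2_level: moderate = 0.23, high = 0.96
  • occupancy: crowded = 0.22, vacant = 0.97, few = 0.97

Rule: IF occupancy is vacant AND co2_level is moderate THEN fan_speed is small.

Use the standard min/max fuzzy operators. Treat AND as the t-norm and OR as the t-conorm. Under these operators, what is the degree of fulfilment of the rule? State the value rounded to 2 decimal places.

firing strength: vacant=0.97, moderate=0.23; AND[min(a, b)] → w = 0.23

0.23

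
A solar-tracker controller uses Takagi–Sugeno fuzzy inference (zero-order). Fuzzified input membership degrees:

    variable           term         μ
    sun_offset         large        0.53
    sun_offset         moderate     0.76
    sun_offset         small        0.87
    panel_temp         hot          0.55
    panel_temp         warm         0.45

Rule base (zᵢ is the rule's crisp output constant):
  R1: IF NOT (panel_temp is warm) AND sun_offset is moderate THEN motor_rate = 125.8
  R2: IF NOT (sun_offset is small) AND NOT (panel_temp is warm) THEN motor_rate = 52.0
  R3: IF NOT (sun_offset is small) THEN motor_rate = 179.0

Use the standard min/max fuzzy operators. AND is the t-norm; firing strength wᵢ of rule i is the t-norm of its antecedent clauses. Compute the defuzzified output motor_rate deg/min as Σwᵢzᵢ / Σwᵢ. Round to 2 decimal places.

122.49

R1 (z=125.8): ¬warm=1−0.45=0.55, moderate=0.76; AND[min(a, b)] → w = 0.55
R2 (z=52.0): ¬small=1−0.87=0.13, ¬warm=1−0.45=0.55; AND[min(a, b)] → w = 0.13
R3 (z=179.0): ¬small=1−0.87=0.13 → w = 0.13
Weighted average = (0.55·125.8 + 0.13·52.0 + 0.13·179.0) / (0.55 + 0.13 + 0.13)
  = 99.2200 / 0.8100 = 122.49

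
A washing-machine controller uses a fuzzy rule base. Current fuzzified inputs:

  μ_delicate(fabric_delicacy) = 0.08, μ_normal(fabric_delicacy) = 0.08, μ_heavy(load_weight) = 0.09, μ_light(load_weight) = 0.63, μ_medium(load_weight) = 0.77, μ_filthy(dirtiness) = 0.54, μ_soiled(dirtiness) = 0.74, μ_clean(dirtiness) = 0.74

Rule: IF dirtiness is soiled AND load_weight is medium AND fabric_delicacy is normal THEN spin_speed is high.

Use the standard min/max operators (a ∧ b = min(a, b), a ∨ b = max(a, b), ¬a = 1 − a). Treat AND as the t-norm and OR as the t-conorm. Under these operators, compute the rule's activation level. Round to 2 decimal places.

firing strength: soiled=0.74, medium=0.77, normal=0.08; AND[min(a, b)] → w = 0.08

0.08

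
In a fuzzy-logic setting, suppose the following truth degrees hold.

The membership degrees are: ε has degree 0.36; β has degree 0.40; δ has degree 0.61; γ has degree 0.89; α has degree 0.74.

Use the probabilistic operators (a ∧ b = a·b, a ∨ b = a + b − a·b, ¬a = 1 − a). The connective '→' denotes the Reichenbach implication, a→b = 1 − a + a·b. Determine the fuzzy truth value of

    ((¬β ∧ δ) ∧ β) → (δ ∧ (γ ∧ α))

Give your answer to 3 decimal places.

¬β = 1 − 0.4000 = 0.6000
¬β ∧ δ = a·b on (0.6000, 0.6100) = 0.3660
(¬β ∧ δ) ∧ β = a·b on (0.3660, 0.4000) = 0.1464
γ ∧ α = a·b on (0.8900, 0.7400) = 0.6586
δ ∧ (γ ∧ α) = a·b on (0.6100, 0.6586) = 0.4017
((¬β ∧ δ) ∧ β) → (δ ∧ (γ ∧ α))  [Reichenbach: 1 − a + a·b] with a=0.1464, b=0.4017 → 0.9124

0.912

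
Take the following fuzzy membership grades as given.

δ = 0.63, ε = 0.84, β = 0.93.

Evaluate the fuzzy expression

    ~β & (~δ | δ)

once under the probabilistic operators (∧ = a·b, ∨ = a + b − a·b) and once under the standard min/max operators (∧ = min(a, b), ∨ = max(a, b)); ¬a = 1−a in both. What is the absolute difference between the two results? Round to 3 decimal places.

Under probabilistic:
  ~β = 1 − 0.9300 = 0.0700
  ~δ = 1 − 0.6300 = 0.3700
  ~δ | δ = a + b − a·b on (0.3700, 0.6300) = 0.7669
  ~β & (~δ | δ) = a·b on (0.0700, 0.7669) = 0.0537
  → value = 0.0537
Under standard min/max:
  ~β = 1 − 0.93 = 0.07
  ~δ = 1 − 0.63 = 0.37
  ~δ | δ = max(a, b) on (0.37, 0.63) = 0.63
  ~β & (~δ | δ) = min(a, b) on (0.07, 0.63) = 0.07
  → value = 0.0700
|0.0537 − 0.0700| = 0.016

0.016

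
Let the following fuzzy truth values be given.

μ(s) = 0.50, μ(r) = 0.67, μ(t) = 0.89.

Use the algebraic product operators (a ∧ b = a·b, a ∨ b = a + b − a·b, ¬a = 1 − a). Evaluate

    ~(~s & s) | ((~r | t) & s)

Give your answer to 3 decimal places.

0.866

~s = 1 − 0.5000 = 0.5000
~s & s = a·b on (0.5000, 0.5000) = 0.2500
~(~s & s) = 1 − 0.2500 = 0.7500
~r = 1 − 0.6700 = 0.3300
~r | t = a + b − a·b on (0.3300, 0.8900) = 0.9263
(~r | t) & s = a·b on (0.9263, 0.5000) = 0.4632
~(~s & s) | ((~r | t) & s) = a + b − a·b on (0.7500, 0.4632) = 0.8658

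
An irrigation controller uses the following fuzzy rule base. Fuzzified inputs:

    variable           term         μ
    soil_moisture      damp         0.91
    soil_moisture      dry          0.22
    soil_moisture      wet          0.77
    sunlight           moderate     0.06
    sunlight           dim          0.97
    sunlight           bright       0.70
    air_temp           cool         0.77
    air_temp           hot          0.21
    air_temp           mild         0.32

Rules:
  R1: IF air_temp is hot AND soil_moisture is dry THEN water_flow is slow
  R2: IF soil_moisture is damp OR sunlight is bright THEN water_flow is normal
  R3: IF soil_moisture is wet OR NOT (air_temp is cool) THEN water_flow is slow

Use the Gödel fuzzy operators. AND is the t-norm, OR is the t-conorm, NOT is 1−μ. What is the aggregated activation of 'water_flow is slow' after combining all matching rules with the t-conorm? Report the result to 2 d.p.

R1: hot=0.21, dry=0.22; AND[min(a, b)] → w = 0.21
R2: damp=0.91, bright=0.70; OR[max(a, b)] → w = 0.91
R3: wet=0.77, ¬cool=1−0.77=0.23; OR[max(a, b)] → w = 0.77
Rules with consequent 'slow': {R1, R3} → strengths 0.21, 0.77
Aggregate via t-conorm [max(a, b)]: 0.77

0.77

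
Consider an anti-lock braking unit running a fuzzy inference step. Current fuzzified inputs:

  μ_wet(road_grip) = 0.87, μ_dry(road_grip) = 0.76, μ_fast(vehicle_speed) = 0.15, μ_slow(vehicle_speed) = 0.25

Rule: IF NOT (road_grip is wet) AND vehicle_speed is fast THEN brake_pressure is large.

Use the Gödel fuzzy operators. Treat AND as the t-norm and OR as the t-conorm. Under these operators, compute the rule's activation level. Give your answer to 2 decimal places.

0.13

firing strength: ¬wet=1−0.87=0.13, fast=0.15; AND[min(a, b)] → w = 0.13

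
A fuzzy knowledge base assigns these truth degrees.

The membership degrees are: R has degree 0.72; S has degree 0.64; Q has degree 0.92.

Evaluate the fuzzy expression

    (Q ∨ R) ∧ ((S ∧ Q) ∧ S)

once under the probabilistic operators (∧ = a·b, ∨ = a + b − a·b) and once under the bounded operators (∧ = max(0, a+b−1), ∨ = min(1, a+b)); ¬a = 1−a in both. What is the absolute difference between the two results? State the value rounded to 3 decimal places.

0.168

Under probabilistic:
  Q ∨ R = a + b − a·b on (0.9200, 0.7200) = 0.9776
  S ∧ Q = a·b on (0.6400, 0.9200) = 0.5888
  (S ∧ Q) ∧ S = a·b on (0.5888, 0.6400) = 0.3768
  (Q ∨ R) ∧ ((S ∧ Q) ∧ S) = a·b on (0.9776, 0.3768) = 0.3684
  → value = 0.3684
Under bounded:
  Q ∨ R = min(1, a+b) on (0.92, 0.72) = 1.00
  S ∧ Q = max(0, a+b−1) on (0.64, 0.92) = 0.56
  (S ∧ Q) ∧ S = max(0, a+b−1) on (0.56, 0.64) = 0.20
  (Q ∨ R) ∧ ((S ∧ Q) ∧ S) = max(0, a+b−1) on (1.00, 0.20) = 0.20
  → value = 0.2000
|0.3684 − 0.2000| = 0.168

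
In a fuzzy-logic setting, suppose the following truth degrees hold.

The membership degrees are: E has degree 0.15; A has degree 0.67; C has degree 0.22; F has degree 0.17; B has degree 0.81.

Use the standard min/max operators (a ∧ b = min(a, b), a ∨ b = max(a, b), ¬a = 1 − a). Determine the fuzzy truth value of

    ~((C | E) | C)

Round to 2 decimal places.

0.78

C | E = max(a, b) on (0.22, 0.15) = 0.22
(C | E) | C = max(a, b) on (0.22, 0.22) = 0.22
~((C | E) | C) = 1 − 0.22 = 0.78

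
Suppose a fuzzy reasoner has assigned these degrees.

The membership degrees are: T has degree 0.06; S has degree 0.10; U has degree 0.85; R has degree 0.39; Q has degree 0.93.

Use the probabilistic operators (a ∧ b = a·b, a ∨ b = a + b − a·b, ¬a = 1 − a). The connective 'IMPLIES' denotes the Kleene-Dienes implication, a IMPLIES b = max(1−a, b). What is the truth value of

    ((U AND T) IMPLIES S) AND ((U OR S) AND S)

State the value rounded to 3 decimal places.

0.082

U AND T = a·b on (0.8500, 0.0600) = 0.0510
(U AND T) IMPLIES S  [Kleene-Dienes: max(1−a, b)] with a=0.0510, b=0.1000 → 0.9490
U OR S = a + b − a·b on (0.8500, 0.1000) = 0.8650
(U OR S) AND S = a·b on (0.8650, 0.1000) = 0.0865
((U AND T) IMPLIES S) AND ((U OR S) AND S) = a·b on (0.9490, 0.0865) = 0.0821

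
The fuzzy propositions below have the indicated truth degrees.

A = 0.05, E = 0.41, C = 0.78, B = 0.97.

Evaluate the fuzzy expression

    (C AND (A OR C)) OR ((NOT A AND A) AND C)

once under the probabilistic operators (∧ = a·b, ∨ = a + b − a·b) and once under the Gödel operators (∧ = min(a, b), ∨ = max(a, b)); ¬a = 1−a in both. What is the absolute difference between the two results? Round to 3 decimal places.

Under probabilistic:
  A OR C = a + b − a·b on (0.0500, 0.7800) = 0.7910
  C AND (A OR C) = a·b on (0.7800, 0.7910) = 0.6170
  NOT A = 1 − 0.0500 = 0.9500
  NOT A AND A = a·b on (0.9500, 0.0500) = 0.0475
  (NOT A AND A) AND C = a·b on (0.0475, 0.7800) = 0.0370
  (C AND (A OR C)) OR ((NOT A AND A) AND C) = a + b − a·b on (0.6170, 0.0370) = 0.6312
  → value = 0.6312
Under Gödel:
  A OR C = max(a, b) on (0.05, 0.78) = 0.78
  C AND (A OR C) = min(a, b) on (0.78, 0.78) = 0.78
  NOT A = 1 − 0.05 = 0.95
  NOT A AND A = min(a, b) on (0.95, 0.05) = 0.05
  (NOT A AND A) AND C = min(a, b) on (0.05, 0.78) = 0.05
  (C AND (A OR C)) OR ((NOT A AND A) AND C) = max(a, b) on (0.78, 0.05) = 0.78
  → value = 0.7800
|0.6312 − 0.7800| = 0.149

0.149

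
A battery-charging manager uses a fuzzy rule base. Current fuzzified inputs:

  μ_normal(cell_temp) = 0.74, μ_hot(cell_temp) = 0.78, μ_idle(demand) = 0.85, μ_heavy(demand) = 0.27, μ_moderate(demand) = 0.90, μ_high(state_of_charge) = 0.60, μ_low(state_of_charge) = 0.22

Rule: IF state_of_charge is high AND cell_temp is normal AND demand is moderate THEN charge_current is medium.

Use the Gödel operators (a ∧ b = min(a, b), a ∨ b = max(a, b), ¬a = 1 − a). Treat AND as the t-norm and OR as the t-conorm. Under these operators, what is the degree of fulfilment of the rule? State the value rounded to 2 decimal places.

firing strength: high=0.60, normal=0.74, moderate=0.90; AND[min(a, b)] → w = 0.60

0.60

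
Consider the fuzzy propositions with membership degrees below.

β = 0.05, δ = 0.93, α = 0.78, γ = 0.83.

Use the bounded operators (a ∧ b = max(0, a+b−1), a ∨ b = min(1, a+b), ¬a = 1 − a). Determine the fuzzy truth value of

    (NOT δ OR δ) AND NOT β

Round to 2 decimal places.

0.95

NOT δ = 1 − 0.93 = 0.07
NOT δ OR δ = min(1, a+b) on (0.07, 0.93) = 1.00
NOT β = 1 − 0.05 = 0.95
(NOT δ OR δ) AND NOT β = max(0, a+b−1) on (1.00, 0.95) = 0.95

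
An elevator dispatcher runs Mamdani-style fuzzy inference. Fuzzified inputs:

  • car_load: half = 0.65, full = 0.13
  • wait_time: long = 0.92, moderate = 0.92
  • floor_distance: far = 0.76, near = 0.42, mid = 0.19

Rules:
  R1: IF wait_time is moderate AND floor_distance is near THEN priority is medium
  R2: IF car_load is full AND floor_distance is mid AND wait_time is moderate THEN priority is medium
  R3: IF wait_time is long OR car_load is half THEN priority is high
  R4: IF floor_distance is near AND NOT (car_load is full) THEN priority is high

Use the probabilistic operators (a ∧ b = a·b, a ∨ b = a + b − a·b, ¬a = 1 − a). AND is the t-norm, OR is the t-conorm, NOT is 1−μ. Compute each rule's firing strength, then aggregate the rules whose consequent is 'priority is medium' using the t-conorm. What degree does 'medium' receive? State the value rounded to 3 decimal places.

R1: moderate=0.92, near=0.42; AND[a·b] → w = 0.3864
R2: full=0.13, mid=0.19, moderate=0.92; AND[a·b] → w = 0.0227
R3: long=0.92, half=0.65; OR[a + b − a·b] → w = 0.9720
R4: near=0.42, ¬full=1−0.13=0.87; AND[a·b] → w = 0.3654
Rules with consequent 'medium': {R1, R2} → strengths 0.3864, 0.0227
Aggregate via t-conorm [a + b − a·b]: 0.4003

0.400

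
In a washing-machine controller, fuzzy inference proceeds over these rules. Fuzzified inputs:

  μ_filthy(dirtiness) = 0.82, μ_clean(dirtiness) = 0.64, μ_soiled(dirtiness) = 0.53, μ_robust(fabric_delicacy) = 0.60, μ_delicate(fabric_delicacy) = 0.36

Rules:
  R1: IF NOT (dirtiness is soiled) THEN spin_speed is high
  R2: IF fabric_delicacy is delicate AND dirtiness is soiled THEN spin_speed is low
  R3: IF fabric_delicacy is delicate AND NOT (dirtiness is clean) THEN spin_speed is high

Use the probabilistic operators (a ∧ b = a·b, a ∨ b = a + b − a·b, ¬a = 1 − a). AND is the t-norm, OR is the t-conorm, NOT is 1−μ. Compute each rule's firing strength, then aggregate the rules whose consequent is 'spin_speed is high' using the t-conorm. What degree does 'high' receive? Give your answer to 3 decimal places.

R1: ¬soiled=1−0.53=0.47 → w = 0.4700
R2: delicate=0.36, soiled=0.53; AND[a·b] → w = 0.1908
R3: delicate=0.36, ¬clean=1−0.64=0.36; AND[a·b] → w = 0.1296
Rules with consequent 'high': {R1, R3} → strengths 0.4700, 0.1296
Aggregate via t-conorm [a + b − a·b]: 0.5387

0.539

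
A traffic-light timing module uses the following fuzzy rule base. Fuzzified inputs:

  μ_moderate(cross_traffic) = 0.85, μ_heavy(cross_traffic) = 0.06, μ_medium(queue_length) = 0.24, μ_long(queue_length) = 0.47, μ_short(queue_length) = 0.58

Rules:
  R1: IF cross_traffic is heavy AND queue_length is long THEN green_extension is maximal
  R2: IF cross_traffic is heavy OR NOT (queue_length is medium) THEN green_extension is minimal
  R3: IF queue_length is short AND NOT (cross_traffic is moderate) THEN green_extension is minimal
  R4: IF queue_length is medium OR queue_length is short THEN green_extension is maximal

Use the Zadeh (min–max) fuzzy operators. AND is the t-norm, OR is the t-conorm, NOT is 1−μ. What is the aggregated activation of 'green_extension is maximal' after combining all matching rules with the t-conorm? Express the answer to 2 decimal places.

0.58

R1: heavy=0.06, long=0.47; AND[min(a, b)] → w = 0.06
R2: heavy=0.06, ¬medium=1−0.24=0.76; OR[max(a, b)] → w = 0.76
R3: short=0.58, ¬moderate=1−0.85=0.15; AND[min(a, b)] → w = 0.15
R4: medium=0.24, short=0.58; OR[max(a, b)] → w = 0.58
Rules with consequent 'maximal': {R1, R4} → strengths 0.06, 0.58
Aggregate via t-conorm [max(a, b)]: 0.58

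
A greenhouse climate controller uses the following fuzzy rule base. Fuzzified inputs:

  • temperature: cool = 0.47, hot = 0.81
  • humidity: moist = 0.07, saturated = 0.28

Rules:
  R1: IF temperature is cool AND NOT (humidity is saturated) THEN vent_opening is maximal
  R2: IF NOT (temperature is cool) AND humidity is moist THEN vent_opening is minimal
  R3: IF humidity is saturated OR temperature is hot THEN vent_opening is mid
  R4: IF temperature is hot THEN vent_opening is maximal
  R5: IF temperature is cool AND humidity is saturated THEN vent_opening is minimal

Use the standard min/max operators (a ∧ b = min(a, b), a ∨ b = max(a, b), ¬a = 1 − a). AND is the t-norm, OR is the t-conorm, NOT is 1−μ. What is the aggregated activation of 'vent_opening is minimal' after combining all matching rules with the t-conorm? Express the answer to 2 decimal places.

0.28

R1: cool=0.47, ¬saturated=1−0.28=0.72; AND[min(a, b)] → w = 0.47
R2: ¬cool=1−0.47=0.53, moist=0.07; AND[min(a, b)] → w = 0.07
R3: saturated=0.28, hot=0.81; OR[max(a, b)] → w = 0.81
R4: hot=0.81 → w = 0.81
R5: cool=0.47, saturated=0.28; AND[min(a, b)] → w = 0.28
Rules with consequent 'minimal': {R2, R5} → strengths 0.07, 0.28
Aggregate via t-conorm [max(a, b)]: 0.28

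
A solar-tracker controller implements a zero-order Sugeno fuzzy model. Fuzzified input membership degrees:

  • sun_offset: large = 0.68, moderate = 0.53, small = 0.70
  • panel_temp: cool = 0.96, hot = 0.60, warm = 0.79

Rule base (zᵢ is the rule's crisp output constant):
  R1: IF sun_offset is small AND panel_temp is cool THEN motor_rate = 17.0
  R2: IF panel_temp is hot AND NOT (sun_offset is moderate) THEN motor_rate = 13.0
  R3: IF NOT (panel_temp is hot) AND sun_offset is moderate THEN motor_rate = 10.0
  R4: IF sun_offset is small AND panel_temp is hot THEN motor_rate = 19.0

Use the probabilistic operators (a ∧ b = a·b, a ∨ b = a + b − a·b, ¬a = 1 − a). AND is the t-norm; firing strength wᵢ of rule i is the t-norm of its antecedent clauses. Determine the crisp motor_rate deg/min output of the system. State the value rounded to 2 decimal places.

R1 (z=17.0): small=0.70, cool=0.96; AND[a·b] → w = 0.6720
R2 (z=13.0): hot=0.60, ¬moderate=1−0.53=0.47; AND[a·b] → w = 0.2820
R3 (z=10.0): ¬hot=1−0.60=0.40, moderate=0.53; AND[a·b] → w = 0.2120
R4 (z=19.0): small=0.70, hot=0.60; AND[a·b] → w = 0.4200
Weighted average = (0.6720·17.0 + 0.2820·13.0 + 0.2120·10.0 + 0.4200·19.0) / (0.6720 + 0.2820 + 0.2120 + 0.4200)
  = 25.1900 / 1.5860 = 15.88

15.88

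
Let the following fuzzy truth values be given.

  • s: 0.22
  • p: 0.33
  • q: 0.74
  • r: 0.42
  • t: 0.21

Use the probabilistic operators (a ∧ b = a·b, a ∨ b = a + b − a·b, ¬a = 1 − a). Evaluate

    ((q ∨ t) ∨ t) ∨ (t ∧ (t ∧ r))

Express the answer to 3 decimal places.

q ∨ t = a + b − a·b on (0.7400, 0.2100) = 0.7946
(q ∨ t) ∨ t = a + b − a·b on (0.7946, 0.2100) = 0.8377
t ∧ r = a·b on (0.2100, 0.4200) = 0.0882
t ∧ (t ∧ r) = a·b on (0.2100, 0.0882) = 0.0185
((q ∨ t) ∨ t) ∨ (t ∧ (t ∧ r)) = a + b − a·b on (0.8377, 0.0185) = 0.8407

0.841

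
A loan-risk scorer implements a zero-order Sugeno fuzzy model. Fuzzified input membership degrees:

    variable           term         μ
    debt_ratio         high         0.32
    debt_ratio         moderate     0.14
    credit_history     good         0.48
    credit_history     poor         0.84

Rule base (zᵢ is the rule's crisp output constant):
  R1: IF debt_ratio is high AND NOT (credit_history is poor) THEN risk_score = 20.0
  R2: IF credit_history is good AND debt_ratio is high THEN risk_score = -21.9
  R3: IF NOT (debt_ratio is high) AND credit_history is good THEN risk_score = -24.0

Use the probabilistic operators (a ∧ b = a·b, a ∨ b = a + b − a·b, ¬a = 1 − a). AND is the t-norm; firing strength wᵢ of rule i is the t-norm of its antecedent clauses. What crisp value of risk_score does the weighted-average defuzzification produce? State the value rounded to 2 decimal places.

R1 (z=20.0): high=0.32, ¬poor=1−0.84=0.16; AND[a·b] → w = 0.0512
R2 (z=-21.9): good=0.48, high=0.32; AND[a·b] → w = 0.1536
R3 (z=-24.0): ¬high=1−0.32=0.68, good=0.48; AND[a·b] → w = 0.3264
Weighted average = (0.0512·20.0 + 0.1536·-21.9 + 0.3264·-24.0) / (0.0512 + 0.1536 + 0.3264)
  = -10.1734 / 0.5312 = -19.15

-19.15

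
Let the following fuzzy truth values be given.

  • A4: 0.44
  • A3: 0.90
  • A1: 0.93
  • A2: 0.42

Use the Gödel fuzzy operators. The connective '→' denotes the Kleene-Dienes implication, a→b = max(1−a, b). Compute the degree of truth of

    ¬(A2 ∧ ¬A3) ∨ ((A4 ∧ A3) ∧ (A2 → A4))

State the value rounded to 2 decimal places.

¬A3 = 1 − 0.90 = 0.10
A2 ∧ ¬A3 = min(a, b) on (0.42, 0.10) = 0.10
¬(A2 ∧ ¬A3) = 1 − 0.10 = 0.90
A4 ∧ A3 = min(a, b) on (0.44, 0.90) = 0.44
A2 → A4  [Kleene-Dienes: max(1−a, b)] with a=0.42, b=0.44 → 0.58
(A4 ∧ A3) ∧ (A2 → A4) = min(a, b) on (0.44, 0.58) = 0.44
¬(A2 ∧ ¬A3) ∨ ((A4 ∧ A3) ∧ (A2 → A4)) = max(a, b) on (0.90, 0.44) = 0.90

0.90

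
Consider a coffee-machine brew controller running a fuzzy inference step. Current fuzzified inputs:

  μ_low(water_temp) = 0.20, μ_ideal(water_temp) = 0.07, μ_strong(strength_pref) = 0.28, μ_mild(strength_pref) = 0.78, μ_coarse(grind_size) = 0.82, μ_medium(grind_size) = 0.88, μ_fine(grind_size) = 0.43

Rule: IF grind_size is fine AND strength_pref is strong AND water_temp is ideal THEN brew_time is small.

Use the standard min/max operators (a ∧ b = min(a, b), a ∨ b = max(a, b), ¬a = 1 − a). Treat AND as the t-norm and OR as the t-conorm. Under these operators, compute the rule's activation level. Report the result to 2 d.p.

0.07

firing strength: fine=0.43, strong=0.28, ideal=0.07; AND[min(a, b)] → w = 0.07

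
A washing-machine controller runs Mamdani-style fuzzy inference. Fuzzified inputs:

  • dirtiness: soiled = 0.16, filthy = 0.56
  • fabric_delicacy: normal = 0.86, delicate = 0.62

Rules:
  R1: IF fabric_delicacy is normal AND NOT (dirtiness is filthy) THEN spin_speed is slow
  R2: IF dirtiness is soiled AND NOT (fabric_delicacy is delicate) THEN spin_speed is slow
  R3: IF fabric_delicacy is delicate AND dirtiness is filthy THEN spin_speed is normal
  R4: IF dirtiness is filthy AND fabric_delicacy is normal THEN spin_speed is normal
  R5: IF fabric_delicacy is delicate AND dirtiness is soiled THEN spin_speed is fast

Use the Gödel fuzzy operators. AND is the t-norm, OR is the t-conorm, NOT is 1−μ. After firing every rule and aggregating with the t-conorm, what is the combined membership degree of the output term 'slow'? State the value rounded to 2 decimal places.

0.44

R1: normal=0.86, ¬filthy=1−0.56=0.44; AND[min(a, b)] → w = 0.44
R2: soiled=0.16, ¬delicate=1−0.62=0.38; AND[min(a, b)] → w = 0.16
R3: delicate=0.62, filthy=0.56; AND[min(a, b)] → w = 0.56
R4: filthy=0.56, normal=0.86; AND[min(a, b)] → w = 0.56
R5: delicate=0.62, soiled=0.16; AND[min(a, b)] → w = 0.16
Rules with consequent 'slow': {R1, R2} → strengths 0.44, 0.16
Aggregate via t-conorm [max(a, b)]: 0.44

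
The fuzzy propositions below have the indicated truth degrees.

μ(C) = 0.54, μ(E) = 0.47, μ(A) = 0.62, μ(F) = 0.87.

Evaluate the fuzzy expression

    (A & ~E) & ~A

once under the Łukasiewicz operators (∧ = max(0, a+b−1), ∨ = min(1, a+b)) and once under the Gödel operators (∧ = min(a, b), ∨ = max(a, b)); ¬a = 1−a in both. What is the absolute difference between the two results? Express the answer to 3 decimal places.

0.380

Under Łukasiewicz:
  ~E = 1 − 0.47 = 0.53
  A & ~E = max(0, a+b−1) on (0.62, 0.53) = 0.15
  ~A = 1 − 0.62 = 0.38
  (A & ~E) & ~A = max(0, a+b−1) on (0.15, 0.38) = 0.00
  → value = 0.0000
Under Gödel:
  ~E = 1 − 0.47 = 0.53
  A & ~E = min(a, b) on (0.62, 0.53) = 0.53
  ~A = 1 − 0.62 = 0.38
  (A & ~E) & ~A = min(a, b) on (0.53, 0.38) = 0.38
  → value = 0.3800
|0.0000 − 0.3800| = 0.380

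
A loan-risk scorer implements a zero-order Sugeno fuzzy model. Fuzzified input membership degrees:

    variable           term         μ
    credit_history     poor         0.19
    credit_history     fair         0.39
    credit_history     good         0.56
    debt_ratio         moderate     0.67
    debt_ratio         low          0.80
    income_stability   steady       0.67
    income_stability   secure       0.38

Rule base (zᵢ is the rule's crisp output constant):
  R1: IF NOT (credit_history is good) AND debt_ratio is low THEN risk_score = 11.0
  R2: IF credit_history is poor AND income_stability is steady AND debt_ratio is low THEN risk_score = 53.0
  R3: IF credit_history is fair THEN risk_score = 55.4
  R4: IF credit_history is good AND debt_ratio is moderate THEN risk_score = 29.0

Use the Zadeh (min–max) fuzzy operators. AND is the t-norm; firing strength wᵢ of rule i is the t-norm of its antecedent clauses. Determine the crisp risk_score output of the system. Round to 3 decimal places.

R1 (z=11.0): ¬good=1−0.56=0.44, low=0.80; AND[min(a, b)] → w = 0.44
R2 (z=53.0): poor=0.19, steady=0.67, low=0.80; AND[min(a, b)] → w = 0.19
R3 (z=55.4): fair=0.39 → w = 0.39
R4 (z=29.0): good=0.56, moderate=0.67; AND[min(a, b)] → w = 0.56
Weighted average = (0.44·11.0 + 0.19·53.0 + 0.39·55.4 + 0.56·29.0) / (0.44 + 0.19 + 0.39 + 0.56)
  = 52.7560 / 1.5800 = 33.390

33.390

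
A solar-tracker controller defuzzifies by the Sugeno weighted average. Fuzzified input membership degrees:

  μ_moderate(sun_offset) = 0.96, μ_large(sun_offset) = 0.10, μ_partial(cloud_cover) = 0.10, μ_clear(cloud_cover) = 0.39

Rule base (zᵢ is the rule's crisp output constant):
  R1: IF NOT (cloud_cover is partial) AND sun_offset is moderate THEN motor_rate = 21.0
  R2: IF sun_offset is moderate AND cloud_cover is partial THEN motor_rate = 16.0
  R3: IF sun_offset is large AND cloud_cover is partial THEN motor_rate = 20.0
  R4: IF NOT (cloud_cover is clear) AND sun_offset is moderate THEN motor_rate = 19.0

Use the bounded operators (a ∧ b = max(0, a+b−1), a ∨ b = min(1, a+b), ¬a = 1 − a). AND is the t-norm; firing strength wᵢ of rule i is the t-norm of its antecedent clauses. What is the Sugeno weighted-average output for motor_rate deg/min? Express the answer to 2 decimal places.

R1 (z=21.0): ¬partial=1−0.10=0.90, moderate=0.96; AND[max(0, a+b−1)] → w = 0.86
R2 (z=16.0): moderate=0.96, partial=0.10; AND[max(0, a+b−1)] → w = 0.06
R3 (z=20.0): large=0.10, partial=0.10; AND[max(0, a+b−1)] → w = 0.00
R4 (z=19.0): ¬clear=1−0.39=0.61, moderate=0.96; AND[max(0, a+b−1)] → w = 0.57
Weighted average = (0.86·21.0 + 0.06·16.0 + 0.00·20.0 + 0.57·19.0) / (0.86 + 0.06 + 0.00 + 0.57)
  = 29.8500 / 1.4900 = 20.03

20.03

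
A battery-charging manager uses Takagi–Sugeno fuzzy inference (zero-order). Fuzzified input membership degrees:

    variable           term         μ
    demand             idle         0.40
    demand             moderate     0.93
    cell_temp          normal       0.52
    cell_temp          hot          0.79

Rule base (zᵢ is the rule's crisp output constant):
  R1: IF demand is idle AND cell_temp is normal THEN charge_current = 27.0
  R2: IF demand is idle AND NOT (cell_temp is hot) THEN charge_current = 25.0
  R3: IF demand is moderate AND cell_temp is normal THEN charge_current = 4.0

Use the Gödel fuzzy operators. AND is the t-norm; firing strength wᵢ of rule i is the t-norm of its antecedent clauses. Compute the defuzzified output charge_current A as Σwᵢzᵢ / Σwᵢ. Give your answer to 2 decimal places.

R1 (z=27.0): idle=0.40, normal=0.52; AND[min(a, b)] → w = 0.40
R2 (z=25.0): idle=0.40, ¬hot=1−0.79=0.21; AND[min(a, b)] → w = 0.21
R3 (z=4.0): moderate=0.93, normal=0.52; AND[min(a, b)] → w = 0.52
Weighted average = (0.40·27.0 + 0.21·25.0 + 0.52·4.0) / (0.40 + 0.21 + 0.52)
  = 18.1300 / 1.1300 = 16.04

16.04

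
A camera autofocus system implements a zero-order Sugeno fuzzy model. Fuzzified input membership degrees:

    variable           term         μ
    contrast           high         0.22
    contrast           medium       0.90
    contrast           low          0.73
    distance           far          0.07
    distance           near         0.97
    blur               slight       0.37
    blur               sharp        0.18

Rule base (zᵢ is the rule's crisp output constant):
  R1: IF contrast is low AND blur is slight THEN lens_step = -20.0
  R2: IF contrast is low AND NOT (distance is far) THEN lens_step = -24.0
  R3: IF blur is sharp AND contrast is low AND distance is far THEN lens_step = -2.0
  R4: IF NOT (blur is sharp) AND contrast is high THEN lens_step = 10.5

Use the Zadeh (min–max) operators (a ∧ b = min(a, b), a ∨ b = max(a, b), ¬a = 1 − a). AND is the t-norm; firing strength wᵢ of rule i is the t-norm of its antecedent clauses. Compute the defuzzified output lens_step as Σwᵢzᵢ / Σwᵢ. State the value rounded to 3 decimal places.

-16.367

R1 (z=-20.0): low=0.73, slight=0.37; AND[min(a, b)] → w = 0.37
R2 (z=-24.0): low=0.73, ¬far=1−0.07=0.93; AND[min(a, b)] → w = 0.73
R3 (z=-2.0): sharp=0.18, low=0.73, far=0.07; AND[min(a, b)] → w = 0.07
R4 (z=10.5): ¬sharp=1−0.18=0.82, high=0.22; AND[min(a, b)] → w = 0.22
Weighted average = (0.37·-20.0 + 0.73·-24.0 + 0.07·-2.0 + 0.22·10.5) / (0.37 + 0.73 + 0.07 + 0.22)
  = -22.7500 / 1.3900 = -16.367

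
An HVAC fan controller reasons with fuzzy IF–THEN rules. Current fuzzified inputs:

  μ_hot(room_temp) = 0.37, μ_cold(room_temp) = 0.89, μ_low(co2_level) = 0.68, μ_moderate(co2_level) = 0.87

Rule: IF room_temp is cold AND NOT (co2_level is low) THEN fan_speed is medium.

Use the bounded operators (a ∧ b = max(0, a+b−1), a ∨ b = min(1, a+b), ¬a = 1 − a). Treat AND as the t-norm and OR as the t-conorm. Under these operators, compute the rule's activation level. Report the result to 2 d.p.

0.21

firing strength: cold=0.89, ¬low=1−0.68=0.32; AND[max(0, a+b−1)] → w = 0.21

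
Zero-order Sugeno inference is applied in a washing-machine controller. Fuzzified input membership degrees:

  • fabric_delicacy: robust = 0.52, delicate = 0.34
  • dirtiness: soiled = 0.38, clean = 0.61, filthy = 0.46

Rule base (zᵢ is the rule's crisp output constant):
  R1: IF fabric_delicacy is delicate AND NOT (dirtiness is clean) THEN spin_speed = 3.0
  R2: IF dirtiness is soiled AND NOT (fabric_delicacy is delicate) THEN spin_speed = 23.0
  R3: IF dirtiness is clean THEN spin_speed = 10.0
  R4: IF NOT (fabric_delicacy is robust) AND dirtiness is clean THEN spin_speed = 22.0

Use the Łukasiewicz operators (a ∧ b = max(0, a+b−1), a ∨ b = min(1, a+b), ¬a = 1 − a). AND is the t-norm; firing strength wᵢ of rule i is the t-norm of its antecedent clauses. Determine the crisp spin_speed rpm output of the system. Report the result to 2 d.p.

12.16

R1 (z=3.0): delicate=0.34, ¬clean=1−0.61=0.39; AND[max(0, a+b−1)] → w = 0.00
R2 (z=23.0): soiled=0.38, ¬delicate=1−0.34=0.66; AND[max(0, a+b−1)] → w = 0.04
R3 (z=10.0): clean=0.61 → w = 0.61
R4 (z=22.0): ¬robust=1−0.52=0.48, clean=0.61; AND[max(0, a+b−1)] → w = 0.09
Weighted average = (0.00·3.0 + 0.04·23.0 + 0.61·10.0 + 0.09·22.0) / (0.00 + 0.04 + 0.61 + 0.09)
  = 9.0000 / 0.7400 = 12.16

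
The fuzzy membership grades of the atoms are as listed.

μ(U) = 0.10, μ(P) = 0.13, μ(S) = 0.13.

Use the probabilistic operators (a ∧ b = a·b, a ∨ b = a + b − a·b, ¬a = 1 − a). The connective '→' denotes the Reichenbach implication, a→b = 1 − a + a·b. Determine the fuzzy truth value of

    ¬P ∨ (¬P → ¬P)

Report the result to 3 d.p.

¬P = 1 − 0.1300 = 0.8700
¬P = 1 − 0.1300 = 0.8700
¬P = 1 − 0.1300 = 0.8700
¬P → ¬P  [Reichenbach: 1 − a + a·b] with a=0.8700, b=0.8700 → 0.8869
¬P ∨ (¬P → ¬P) = a + b − a·b on (0.8700, 0.8869) = 0.9853

0.985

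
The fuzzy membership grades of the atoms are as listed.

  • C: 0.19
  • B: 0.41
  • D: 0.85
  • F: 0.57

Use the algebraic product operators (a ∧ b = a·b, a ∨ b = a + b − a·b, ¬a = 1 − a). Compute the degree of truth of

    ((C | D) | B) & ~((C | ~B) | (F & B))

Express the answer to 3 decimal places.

0.236

C | D = a + b − a·b on (0.1900, 0.8500) = 0.8785
(C | D) | B = a + b − a·b on (0.8785, 0.4100) = 0.9283
~B = 1 − 0.4100 = 0.5900
C | ~B = a + b − a·b on (0.1900, 0.5900) = 0.6679
F & B = a·b on (0.5700, 0.4100) = 0.2337
(C | ~B) | (F & B) = a + b − a·b on (0.6679, 0.2337) = 0.7455
~((C | ~B) | (F & B)) = 1 − 0.7455 = 0.2545
((C | D) | B) & ~((C | ~B) | (F & B)) = a·b on (0.9283, 0.2545) = 0.2362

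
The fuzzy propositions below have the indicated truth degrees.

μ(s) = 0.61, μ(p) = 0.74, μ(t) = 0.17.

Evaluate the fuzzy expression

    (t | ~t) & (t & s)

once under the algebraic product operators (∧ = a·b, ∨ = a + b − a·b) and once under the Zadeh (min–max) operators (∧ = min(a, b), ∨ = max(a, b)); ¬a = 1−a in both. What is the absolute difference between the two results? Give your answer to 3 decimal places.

Under algebraic product:
  ~t = 1 − 0.1700 = 0.8300
  t | ~t = a + b − a·b on (0.1700, 0.8300) = 0.8589
  t & s = a·b on (0.1700, 0.6100) = 0.1037
  (t | ~t) & (t & s) = a·b on (0.8589, 0.1037) = 0.0891
  → value = 0.0891
Under Zadeh (min–max):
  ~t = 1 − 0.17 = 0.83
  t | ~t = max(a, b) on (0.17, 0.83) = 0.83
  t & s = min(a, b) on (0.17, 0.61) = 0.17
  (t | ~t) & (t & s) = min(a, b) on (0.83, 0.17) = 0.17
  → value = 0.1700
|0.0891 − 0.1700| = 0.081

0.081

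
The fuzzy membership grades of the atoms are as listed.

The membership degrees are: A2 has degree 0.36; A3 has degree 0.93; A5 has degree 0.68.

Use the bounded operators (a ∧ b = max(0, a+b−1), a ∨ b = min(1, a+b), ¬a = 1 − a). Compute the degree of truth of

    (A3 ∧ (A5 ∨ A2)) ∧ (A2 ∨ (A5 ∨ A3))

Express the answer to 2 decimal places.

A5 ∨ A2 = min(1, a+b) on (0.68, 0.36) = 1.00
A3 ∧ (A5 ∨ A2) = max(0, a+b−1) on (0.93, 1.00) = 0.93
A5 ∨ A3 = min(1, a+b) on (0.68, 0.93) = 1.00
A2 ∨ (A5 ∨ A3) = min(1, a+b) on (0.36, 1.00) = 1.00
(A3 ∧ (A5 ∨ A2)) ∧ (A2 ∨ (A5 ∨ A3)) = max(0, a+b−1) on (0.93, 1.00) = 0.93

0.93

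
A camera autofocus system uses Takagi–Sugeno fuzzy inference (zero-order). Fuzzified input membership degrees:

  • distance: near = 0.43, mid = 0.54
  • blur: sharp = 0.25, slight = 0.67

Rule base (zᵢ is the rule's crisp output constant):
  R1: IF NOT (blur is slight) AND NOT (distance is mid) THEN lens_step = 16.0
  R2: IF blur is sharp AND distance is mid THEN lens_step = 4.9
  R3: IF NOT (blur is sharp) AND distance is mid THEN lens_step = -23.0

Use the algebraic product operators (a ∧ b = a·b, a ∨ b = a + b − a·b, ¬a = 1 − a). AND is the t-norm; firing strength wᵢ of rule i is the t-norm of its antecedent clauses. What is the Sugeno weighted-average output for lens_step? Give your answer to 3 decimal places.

-8.998

R1 (z=16.0): ¬slight=1−0.67=0.33, ¬mid=1−0.54=0.46; AND[a·b] → w = 0.1518
R2 (z=4.9): sharp=0.25, mid=0.54; AND[a·b] → w = 0.1350
R3 (z=-23.0): ¬sharp=1−0.25=0.75, mid=0.54; AND[a·b] → w = 0.4050
Weighted average = (0.1518·16.0 + 0.1350·4.9 + 0.4050·-23.0) / (0.1518 + 0.1350 + 0.4050)
  = -6.2247 / 0.6918 = -8.998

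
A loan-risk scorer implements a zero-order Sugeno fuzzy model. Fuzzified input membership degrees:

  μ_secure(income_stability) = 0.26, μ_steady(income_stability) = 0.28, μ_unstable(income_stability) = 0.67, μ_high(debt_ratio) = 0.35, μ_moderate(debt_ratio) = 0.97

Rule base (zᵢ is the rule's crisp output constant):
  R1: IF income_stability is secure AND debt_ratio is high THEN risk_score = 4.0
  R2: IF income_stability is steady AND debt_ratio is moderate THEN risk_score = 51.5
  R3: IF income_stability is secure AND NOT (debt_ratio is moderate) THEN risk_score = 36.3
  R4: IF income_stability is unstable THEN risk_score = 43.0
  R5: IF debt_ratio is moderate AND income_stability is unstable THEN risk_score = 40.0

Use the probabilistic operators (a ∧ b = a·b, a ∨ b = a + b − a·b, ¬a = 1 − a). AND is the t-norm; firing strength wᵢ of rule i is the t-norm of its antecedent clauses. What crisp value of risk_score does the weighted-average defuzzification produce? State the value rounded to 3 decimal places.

41.082

R1 (z=4.0): secure=0.26, high=0.35; AND[a·b] → w = 0.0910
R2 (z=51.5): steady=0.28, moderate=0.97; AND[a·b] → w = 0.2716
R3 (z=36.3): secure=0.26, ¬moderate=1−0.97=0.03; AND[a·b] → w = 0.0078
R4 (z=43.0): unstable=0.67 → w = 0.6700
R5 (z=40.0): moderate=0.97, unstable=0.67; AND[a·b] → w = 0.6499
Weighted average = (0.0910·4.0 + 0.2716·51.5 + 0.0078·36.3 + 0.6700·43.0 + 0.6499·40.0) / (0.0910 + 0.2716 + 0.0078 + 0.6700 + 0.6499)
  = 69.4405 / 1.6903 = 41.082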